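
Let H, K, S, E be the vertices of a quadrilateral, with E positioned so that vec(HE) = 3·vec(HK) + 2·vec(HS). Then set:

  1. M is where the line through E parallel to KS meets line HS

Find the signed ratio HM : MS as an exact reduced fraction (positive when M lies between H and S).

Assign H = (0, 0), K = (1, 0), S = (0, 1), E = (3, 2) — the answer is frame-independent, so this choice is without loss of generality.
1. M is where the line through E parallel to KS meets line HS ⇒ M = (0, 5)
M = H + t·(S−H) with t = 5, so HM:MS = t:(1−t) = 5:-4

HM:MS = -5/4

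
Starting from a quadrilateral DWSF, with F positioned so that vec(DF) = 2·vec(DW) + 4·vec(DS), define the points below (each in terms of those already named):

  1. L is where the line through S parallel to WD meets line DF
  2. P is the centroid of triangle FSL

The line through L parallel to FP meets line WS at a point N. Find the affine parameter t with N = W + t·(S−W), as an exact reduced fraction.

t = 13/19

Set D = (0, 0), W = (1, 0), S = (0, 1), F = (2, 4); any affine frame gives the same invariant.
1. L is where the line through S parallel to WD meets line DF ⇒ L = (1/2, 1)
2. P is the centroid of triangle FSL ⇒ P = (5/6, 2)
through L parallel to FP: direction (-7/6, -2); meets WS at N = (6/19, 13/19)
N = W + t·(S−W) with t = 13/19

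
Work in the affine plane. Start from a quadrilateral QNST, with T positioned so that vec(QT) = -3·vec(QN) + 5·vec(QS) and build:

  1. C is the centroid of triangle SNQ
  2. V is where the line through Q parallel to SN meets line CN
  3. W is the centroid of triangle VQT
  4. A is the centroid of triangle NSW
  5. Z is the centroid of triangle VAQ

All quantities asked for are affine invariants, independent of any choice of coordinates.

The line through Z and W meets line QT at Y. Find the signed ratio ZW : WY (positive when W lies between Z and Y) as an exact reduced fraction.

Work in coordinates with Q = (0, 0), N = (1, 0), S = (0, 1), T = (-3, 5).
1. C is the centroid of triangle SNQ ⇒ C = (1/3, 1/3)
2. V is where the line through Q parallel to SN meets line CN ⇒ V = (-1, 1)
3. W is the centroid of triangle VQT ⇒ W = (-4/3, 2)
4. A is the centroid of triangle NSW ⇒ A = (-1/9, 1)
5. Z is the centroid of triangle VAQ ⇒ Z = (-10/27, 2/3)
line ZW meets QT at Y = (-6/11, 10/11)
W = Z + t·(Y−Z) with t = 11/2, so ZW:WY = 11/2:-9/2

ZW:WY = -11/9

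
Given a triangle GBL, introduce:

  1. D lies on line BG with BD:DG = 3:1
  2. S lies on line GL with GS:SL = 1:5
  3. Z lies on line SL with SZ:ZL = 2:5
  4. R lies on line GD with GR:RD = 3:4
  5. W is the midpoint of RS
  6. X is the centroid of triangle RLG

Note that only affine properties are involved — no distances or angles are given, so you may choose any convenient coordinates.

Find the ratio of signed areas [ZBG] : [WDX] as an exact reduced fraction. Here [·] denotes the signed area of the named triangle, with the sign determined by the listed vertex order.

[ZBG]:[WDX] = -17/2

Work in coordinates with G = (0, 0), B = (1, 0), L = (0, 1).
1. D lies on line BG with BD:DG = 3:1 ⇒ D = (1/4, 0)
2. S lies on line GL with GS:SL = 1:5 ⇒ S = (0, 1/6)
3. Z lies on line SL with SZ:ZL = 2:5 ⇒ Z = (0, 17/42)
4. R lies on line GD with GR:RD = 3:4 ⇒ R = (3/28, 0)
5. W is the midpoint of RS ⇒ W = (3/56, 1/12)
6. X is the centroid of triangle RLG ⇒ X = (1/28, 1/3)
2·[ZBG] = -17/42, 2·[WDX] = 1/21
[ZBG]:[WDX] = -17/42:1/21 = -17/2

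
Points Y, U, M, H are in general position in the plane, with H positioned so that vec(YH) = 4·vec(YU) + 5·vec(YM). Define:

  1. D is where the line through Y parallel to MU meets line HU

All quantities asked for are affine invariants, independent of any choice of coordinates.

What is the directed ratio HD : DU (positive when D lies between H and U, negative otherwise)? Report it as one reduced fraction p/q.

HD:DU = -9

Work in coordinates with Y = (0, 0), U = (1, 0), M = (0, 1), H = (4, 5).
1. D is where the line through Y parallel to MU meets line HU ⇒ D = (5/8, -5/8)
D = H + t·(U−H) with t = 9/8, so HD:DU = t:(1−t) = 9/8:-1/8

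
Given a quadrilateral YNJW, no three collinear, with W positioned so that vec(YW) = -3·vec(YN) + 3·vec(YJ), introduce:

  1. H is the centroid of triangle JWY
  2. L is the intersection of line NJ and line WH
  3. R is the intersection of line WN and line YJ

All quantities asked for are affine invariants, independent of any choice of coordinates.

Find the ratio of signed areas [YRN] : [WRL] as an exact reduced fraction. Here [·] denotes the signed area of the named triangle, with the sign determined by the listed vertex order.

[YRN]:[WRL] = 1/2

Assign Y = (0, 0), N = (1, 0), J = (0, 1), W = (-3, 3) — the answer is frame-independent, so this choice is without loss of generality.
1. H is the centroid of triangle JWY ⇒ H = (-1, 4/3)
2. L is the intersection of line NJ and line WH ⇒ L = (3, -2)
3. R is the intersection of line WN and line YJ ⇒ R = (0, 3/4)
2·[YRN] = -3/4, 2·[WRL] = -3/2
[YRN]:[WRL] = -3/4:-3/2 = 1/2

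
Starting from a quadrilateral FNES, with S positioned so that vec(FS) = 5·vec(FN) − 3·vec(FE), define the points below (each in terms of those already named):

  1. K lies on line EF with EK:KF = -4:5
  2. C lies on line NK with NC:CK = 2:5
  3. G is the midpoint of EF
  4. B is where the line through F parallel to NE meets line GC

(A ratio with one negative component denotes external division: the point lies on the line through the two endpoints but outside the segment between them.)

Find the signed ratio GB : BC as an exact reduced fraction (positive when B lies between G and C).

GB:BC = -7/30

Work in coordinates with F = (0, 0), N = (1, 0), E = (0, 1), S = (5, -3).
1. K lies on line EF with EK:KF = -4:5 ⇒ K = (0, 5)
2. C lies on line NK with NC:CK = 2:5 ⇒ C = (5/7, 10/7)
3. G is the midpoint of EF ⇒ G = (0, 1/2)
4. B is where the line through F parallel to NE meets line GC ⇒ B = (-5/23, 5/23)
B = G + t·(C−G) with t = -7/23, so GB:BC = t:(1−t) = -7/23:30/23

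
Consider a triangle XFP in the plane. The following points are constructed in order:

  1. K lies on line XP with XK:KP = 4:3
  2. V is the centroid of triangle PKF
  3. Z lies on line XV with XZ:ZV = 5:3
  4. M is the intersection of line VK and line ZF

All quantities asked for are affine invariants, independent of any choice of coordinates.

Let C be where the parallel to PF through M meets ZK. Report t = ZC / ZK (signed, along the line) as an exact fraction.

t = -13

Choose coordinates X = (0, 0), F = (1, 0), P = (0, 1).
1. K lies on line XP with XK:KP = 4:3 ⇒ K = (0, 4/7)
2. V is the centroid of triangle PKF ⇒ V = (1/3, 11/21)
3. Z lies on line XV with XZ:ZV = 5:3 ⇒ Z = (5/24, 55/168)
4. M is the intersection of line VK and line ZF ⇒ M = (-7/12, 55/84)
through M parallel to PF: direction (1, -1); meets ZK at C = (35/12, -239/84)
C = Z + t·(K−Z) with t = -13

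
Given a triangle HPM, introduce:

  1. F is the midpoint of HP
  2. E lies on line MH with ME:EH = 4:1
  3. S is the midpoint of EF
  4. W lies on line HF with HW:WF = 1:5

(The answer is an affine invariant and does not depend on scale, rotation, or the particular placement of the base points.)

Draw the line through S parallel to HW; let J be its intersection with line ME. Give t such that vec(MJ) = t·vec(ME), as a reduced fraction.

Assign H = (0, 0), P = (1, 0), M = (0, 1) — the answer is frame-independent, so this choice is without loss of generality.
1. F is the midpoint of HP ⇒ F = (1/2, 0)
2. E lies on line MH with ME:EH = 4:1 ⇒ E = (0, 1/5)
3. S is the midpoint of EF ⇒ S = (1/4, 1/10)
4. W lies on line HF with HW:WF = 1:5 ⇒ W = (1/12, 0)
through S parallel to HW: direction (1/12, 0); meets ME at J = (0, 1/10)
J = M + t·(E−M) with t = 9/8

t = 9/8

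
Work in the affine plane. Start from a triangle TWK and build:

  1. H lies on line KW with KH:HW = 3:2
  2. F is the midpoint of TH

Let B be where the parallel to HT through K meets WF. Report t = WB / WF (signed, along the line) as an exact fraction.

t = 5/2

Choose coordinates T = (0, 0), W = (1, 0), K = (0, 1).
1. H lies on line KW with KH:HW = 3:2 ⇒ H = (3/5, 2/5)
2. F is the midpoint of TH ⇒ F = (3/10, 1/5)
through K parallel to HT: direction (-3/5, -2/5); meets WF at B = (-3/4, 1/2)
B = W + t·(F−W) with t = 5/2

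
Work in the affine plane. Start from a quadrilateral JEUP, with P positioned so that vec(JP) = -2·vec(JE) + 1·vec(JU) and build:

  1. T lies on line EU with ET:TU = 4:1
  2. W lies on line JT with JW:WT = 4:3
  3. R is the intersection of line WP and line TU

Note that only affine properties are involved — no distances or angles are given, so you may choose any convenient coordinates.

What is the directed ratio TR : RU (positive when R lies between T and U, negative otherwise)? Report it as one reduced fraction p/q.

Set J = (0, 0), E = (1, 0), U = (0, 1), P = (-2, 1); any affine frame gives the same invariant.
1. T lies on line EU with ET:TU = 4:1 ⇒ T = (1/5, 4/5)
2. W lies on line JT with JW:WT = 4:3 ⇒ W = (4/35, 16/35)
3. R is the intersection of line WP and line TU ⇒ R = (38/55, 17/55)
R = T + t·(U−T) with t = -27/11, so TR:RU = t:(1−t) = -27/11:38/11

TR:RU = -27/38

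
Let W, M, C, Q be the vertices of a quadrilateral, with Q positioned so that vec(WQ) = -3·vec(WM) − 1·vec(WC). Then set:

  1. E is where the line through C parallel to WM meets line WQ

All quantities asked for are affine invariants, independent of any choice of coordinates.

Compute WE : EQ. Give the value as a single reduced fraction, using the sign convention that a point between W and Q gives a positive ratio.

WE:EQ = -1/2

Assign W = (0, 0), M = (1, 0), C = (0, 1), Q = (-3, -1) — the answer is frame-independent, so this choice is without loss of generality.
1. E is where the line through C parallel to WM meets line WQ ⇒ E = (3, 1)
E = W + t·(Q−W) with t = -1, so WE:EQ = t:(1−t) = -1:2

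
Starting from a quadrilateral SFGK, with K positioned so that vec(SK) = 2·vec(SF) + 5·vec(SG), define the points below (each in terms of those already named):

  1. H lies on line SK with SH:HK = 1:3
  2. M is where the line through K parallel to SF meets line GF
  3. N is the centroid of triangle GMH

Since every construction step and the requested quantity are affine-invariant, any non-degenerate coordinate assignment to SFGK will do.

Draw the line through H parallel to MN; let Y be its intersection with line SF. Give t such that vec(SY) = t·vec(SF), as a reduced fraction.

t = 58/31

Choose coordinates S = (0, 0), F = (1, 0), G = (0, 1), K = (2, 5).
1. H lies on line SK with SH:HK = 1:3 ⇒ H = (1/2, 5/4)
2. M is where the line through K parallel to SF meets line GF ⇒ M = (-4, 5)
3. N is the centroid of triangle GMH ⇒ N = (-7/6, 29/12)
through H parallel to MN: direction (17/6, -31/12); meets SF at Y = (58/31, 0)
Y = S + t·(F−S) with t = 58/31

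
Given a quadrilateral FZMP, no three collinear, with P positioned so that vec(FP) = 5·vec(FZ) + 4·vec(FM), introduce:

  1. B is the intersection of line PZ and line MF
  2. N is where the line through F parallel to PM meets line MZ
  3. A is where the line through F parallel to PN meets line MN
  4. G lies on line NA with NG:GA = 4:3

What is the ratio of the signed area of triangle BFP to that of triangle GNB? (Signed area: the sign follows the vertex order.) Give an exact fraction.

[BFP]:[GNB] = 56

Work in coordinates with F = (0, 0), Z = (1, 0), M = (0, 1), P = (5, 4).
1. B is the intersection of line PZ and line MF ⇒ B = (0, -1)
2. N is where the line through F parallel to PM meets line MZ ⇒ N = (5/8, 3/8)
3. A is where the line through F parallel to PN meets line MN ⇒ A = (35/64, 29/64)
4. G lies on line NA with NG:GA = 4:3 ⇒ G = (65/112, 47/112)
2·[BFP] = -5, 2·[GNB] = -5/56
[BFP]:[GNB] = -5:-5/56 = 56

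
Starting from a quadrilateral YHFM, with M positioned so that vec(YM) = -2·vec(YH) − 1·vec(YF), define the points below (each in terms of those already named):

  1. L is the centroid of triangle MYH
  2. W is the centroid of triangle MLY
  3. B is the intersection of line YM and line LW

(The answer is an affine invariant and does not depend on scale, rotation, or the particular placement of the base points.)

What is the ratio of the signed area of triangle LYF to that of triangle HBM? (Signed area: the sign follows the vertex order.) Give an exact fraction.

[LYF]:[HBM] = 2/3

Set Y = (0, 0), H = (1, 0), F = (0, 1), M = (-2, -1); any affine frame gives the same invariant.
1. L is the centroid of triangle MYH ⇒ L = (-1/3, -1/3)
2. W is the centroid of triangle MLY ⇒ W = (-7/9, -4/9)
3. B is the intersection of line YM and line LW ⇒ B = (-1, -1/2)
2·[LYF] = 1/3, 2·[HBM] = 1/2
[LYF]:[HBM] = 1/3:1/2 = 2/3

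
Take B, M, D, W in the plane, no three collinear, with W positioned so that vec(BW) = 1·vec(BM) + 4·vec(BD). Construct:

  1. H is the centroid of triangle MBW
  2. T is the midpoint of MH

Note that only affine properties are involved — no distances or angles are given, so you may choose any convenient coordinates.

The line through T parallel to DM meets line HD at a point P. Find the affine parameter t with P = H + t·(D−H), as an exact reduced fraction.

Set B = (0, 0), M = (1, 0), D = (0, 1), W = (1, 4); any affine frame gives the same invariant.
1. H is the centroid of triangle MBW ⇒ H = (2/3, 4/3)
2. T is the midpoint of MH ⇒ T = (5/6, 2/3)
through T parallel to DM: direction (1, -1); meets HD at P = (1/3, 7/6)
P = H + t·(D−H) with t = 1/2

t = 1/2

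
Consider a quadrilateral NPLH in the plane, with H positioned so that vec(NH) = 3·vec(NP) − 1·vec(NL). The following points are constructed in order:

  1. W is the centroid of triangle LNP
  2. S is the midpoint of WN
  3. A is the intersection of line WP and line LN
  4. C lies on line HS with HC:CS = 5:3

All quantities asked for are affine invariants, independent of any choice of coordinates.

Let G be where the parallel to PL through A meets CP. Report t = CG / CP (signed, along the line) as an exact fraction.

t = -11

Set N = (0, 0), P = (1, 0), L = (0, 1), H = (3, -1); any affine frame gives the same invariant.
1. W is the centroid of triangle LNP ⇒ W = (1/3, 1/3)
2. S is the midpoint of WN ⇒ S = (1/6, 1/6)
3. A is the intersection of line WP and line LN ⇒ A = (0, 1/2)
4. C lies on line HS with HC:CS = 5:3 ⇒ C = (59/48, -13/48)
through A parallel to PL: direction (-1, 1); meets CP at G = (15/4, -13/4)
G = C + t·(P−C) with t = -11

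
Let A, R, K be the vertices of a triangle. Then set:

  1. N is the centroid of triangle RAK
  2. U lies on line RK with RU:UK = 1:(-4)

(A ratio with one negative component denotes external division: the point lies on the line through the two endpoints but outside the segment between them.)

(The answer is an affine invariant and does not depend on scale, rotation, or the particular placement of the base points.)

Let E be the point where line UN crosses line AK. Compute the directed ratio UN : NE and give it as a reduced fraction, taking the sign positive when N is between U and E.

UN:NE = 3

Choose coordinates A = (0, 0), R = (1, 0), K = (0, 1).
1. N is the centroid of triangle RAK ⇒ N = (1/3, 1/3)
2. U lies on line RK with RU:UK = 1:(-4) ⇒ U = (4/3, -1/3)
line UN meets AK at E = (0, 5/9)
N = U + t·(E−U) with t = 3/4, so UN:NE = 3/4:1/4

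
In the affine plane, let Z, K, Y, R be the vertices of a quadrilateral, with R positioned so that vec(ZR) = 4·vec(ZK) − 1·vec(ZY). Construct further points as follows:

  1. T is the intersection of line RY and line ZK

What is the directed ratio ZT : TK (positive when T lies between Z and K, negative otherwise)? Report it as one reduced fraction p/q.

Set Z = (0, 0), K = (1, 0), Y = (0, 1), R = (4, -1); any affine frame gives the same invariant.
1. T is the intersection of line RY and line ZK ⇒ T = (2, 0)
T = Z + t·(K−Z) with t = 2, so ZT:TK = t:(1−t) = 2:-1

ZT:TK = -2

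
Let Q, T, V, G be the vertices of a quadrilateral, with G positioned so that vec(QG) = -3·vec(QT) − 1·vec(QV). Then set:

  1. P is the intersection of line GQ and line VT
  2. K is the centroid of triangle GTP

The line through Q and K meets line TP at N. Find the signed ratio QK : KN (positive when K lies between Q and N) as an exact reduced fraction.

Assign Q = (0, 0), T = (1, 0), V = (0, 1), G = (-3, -1) — the answer is frame-independent, so this choice is without loss of generality.
1. P is the intersection of line GQ and line VT ⇒ P = (3/4, 1/4)
2. K is the centroid of triangle GTP ⇒ K = (-5/12, -1/4)
line QK meets TP at N = (5/8, 3/8)
K = Q + t·(N−Q) with t = -2/3, so QK:KN = -2/3:5/3

QK:KN = -2/5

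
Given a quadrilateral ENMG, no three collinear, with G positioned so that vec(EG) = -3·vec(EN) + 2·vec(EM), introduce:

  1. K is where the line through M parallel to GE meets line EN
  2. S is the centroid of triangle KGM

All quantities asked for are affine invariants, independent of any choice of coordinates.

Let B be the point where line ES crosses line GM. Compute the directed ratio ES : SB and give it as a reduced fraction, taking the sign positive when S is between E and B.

Choose coordinates E = (0, 0), N = (1, 0), M = (0, 1), G = (-3, 2).
1. K is where the line through M parallel to GE meets line EN ⇒ K = (3/2, 0)
2. S is the centroid of triangle KGM ⇒ S = (-1/2, 1)
line ES meets GM at B = (-3/5, 6/5)
S = E + t·(B−E) with t = 5/6, so ES:SB = 5/6:1/6

ES:SB = 5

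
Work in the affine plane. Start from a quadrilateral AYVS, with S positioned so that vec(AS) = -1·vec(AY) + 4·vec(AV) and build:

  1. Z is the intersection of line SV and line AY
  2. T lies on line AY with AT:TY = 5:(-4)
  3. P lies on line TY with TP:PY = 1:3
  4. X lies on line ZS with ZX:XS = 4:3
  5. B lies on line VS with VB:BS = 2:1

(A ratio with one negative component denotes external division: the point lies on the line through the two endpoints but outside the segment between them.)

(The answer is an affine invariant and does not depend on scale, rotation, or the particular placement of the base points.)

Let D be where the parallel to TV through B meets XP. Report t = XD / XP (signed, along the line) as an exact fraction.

t = -10/21

Work in coordinates with A = (0, 0), Y = (1, 0), V = (0, 1), S = (-1, 4).
1. Z is the intersection of line SV and line AY ⇒ Z = (1/3, 0)
2. T lies on line AY with AT:TY = 5:(-4) ⇒ T = (5, 0)
3. P lies on line TY with TP:PY = 1:3 ⇒ P = (4, 0)
4. X lies on line ZS with ZX:XS = 4:3 ⇒ X = (-3/7, 16/7)
5. B lies on line VS with VB:BS = 2:1 ⇒ B = (-2/3, 3)
through B parallel to TV: direction (-5, 1); meets XP at D = (-373/147, 496/147)
D = X + t·(P−X) with t = -10/21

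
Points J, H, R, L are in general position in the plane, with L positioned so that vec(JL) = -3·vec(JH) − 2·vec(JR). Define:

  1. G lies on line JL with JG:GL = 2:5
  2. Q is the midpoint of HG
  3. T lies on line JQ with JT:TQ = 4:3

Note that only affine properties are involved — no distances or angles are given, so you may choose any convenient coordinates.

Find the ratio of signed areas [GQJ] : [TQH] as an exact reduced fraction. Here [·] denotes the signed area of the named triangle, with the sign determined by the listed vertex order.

[GQJ]:[TQH] = 7/3

Set J = (0, 0), H = (1, 0), R = (0, 1), L = (-3, -2); any affine frame gives the same invariant.
1. G lies on line JL with JG:GL = 2:5 ⇒ G = (-6/7, -4/7)
2. Q is the midpoint of HG ⇒ Q = (1/14, -2/7)
3. T lies on line JQ with JT:TQ = 4:3 ⇒ T = (2/49, -8/49)
2·[GQJ] = 2/7, 2·[TQH] = 6/49
[GQJ]:[TQH] = 2/7:6/49 = 7/3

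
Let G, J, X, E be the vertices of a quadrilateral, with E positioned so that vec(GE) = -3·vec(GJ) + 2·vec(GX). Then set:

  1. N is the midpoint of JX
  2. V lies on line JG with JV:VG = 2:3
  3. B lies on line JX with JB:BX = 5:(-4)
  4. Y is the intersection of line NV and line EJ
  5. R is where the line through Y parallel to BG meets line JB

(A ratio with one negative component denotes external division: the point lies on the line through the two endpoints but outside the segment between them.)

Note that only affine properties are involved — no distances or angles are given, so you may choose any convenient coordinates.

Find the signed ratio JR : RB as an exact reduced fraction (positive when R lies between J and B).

Assign G = (0, 0), J = (1, 0), X = (0, 1), E = (-3, 2) — the answer is frame-independent, so this choice is without loss of generality.
1. N is the midpoint of JX ⇒ N = (1/2, 1/2)
2. V lies on line JG with JV:VG = 2:3 ⇒ V = (3/5, 0)
3. B lies on line JX with JB:BX = 5:(-4) ⇒ B = (-4, 5)
4. Y is the intersection of line NV and line EJ ⇒ Y = (5/9, 2/9)
5. R is where the line through Y parallel to BG meets line JB ⇒ R = (-1/3, 4/3)
R = J + t·(B−J) with t = 4/15, so JR:RB = t:(1−t) = 4/15:11/15

JR:RB = 4/11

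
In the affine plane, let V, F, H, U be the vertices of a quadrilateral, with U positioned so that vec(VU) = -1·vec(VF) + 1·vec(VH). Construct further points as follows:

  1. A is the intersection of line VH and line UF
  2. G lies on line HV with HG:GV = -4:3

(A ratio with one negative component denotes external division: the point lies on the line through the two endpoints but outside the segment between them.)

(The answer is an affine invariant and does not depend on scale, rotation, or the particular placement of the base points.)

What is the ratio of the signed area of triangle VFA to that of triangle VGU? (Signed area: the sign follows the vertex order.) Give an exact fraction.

Assign V = (0, 0), F = (1, 0), H = (0, 1), U = (-1, 1) — the answer is frame-independent, so this choice is without loss of generality.
1. A is the intersection of line VH and line UF ⇒ A = (0, 1/2)
2. G lies on line HV with HG:GV = -4:3 ⇒ G = (0, -3)
2·[VFA] = 1/2, 2·[VGU] = -3
[VFA]:[VGU] = 1/2:-3 = -1/6

[VFA]:[VGU] = -1/6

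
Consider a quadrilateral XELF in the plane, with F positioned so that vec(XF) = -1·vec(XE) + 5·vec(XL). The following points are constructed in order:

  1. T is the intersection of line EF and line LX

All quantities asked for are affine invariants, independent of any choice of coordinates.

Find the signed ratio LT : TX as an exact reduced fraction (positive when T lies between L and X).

LT:TX = -3/5

Set X = (0, 0), E = (1, 0), L = (0, 1), F = (-1, 5); any affine frame gives the same invariant.
1. T is the intersection of line EF and line LX ⇒ T = (0, 5/2)
T = L + t·(X−L) with t = -3/2, so LT:TX = t:(1−t) = -3/2:5/2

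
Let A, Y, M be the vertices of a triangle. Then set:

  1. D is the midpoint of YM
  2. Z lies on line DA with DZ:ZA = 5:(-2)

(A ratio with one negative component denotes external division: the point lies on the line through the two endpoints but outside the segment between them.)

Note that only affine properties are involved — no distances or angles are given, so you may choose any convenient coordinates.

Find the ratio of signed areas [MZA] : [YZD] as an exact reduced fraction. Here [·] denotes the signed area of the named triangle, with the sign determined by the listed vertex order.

[MZA]:[YZD] = -2/5

Choose coordinates A = (0, 0), Y = (1, 0), M = (0, 1).
1. D is the midpoint of YM ⇒ D = (1/2, 1/2)
2. Z lies on line DA with DZ:ZA = 5:(-2) ⇒ Z = (-1/3, -1/3)
2·[MZA] = 1/3, 2·[YZD] = -5/6
[MZA]:[YZD] = 1/3:-5/6 = -2/5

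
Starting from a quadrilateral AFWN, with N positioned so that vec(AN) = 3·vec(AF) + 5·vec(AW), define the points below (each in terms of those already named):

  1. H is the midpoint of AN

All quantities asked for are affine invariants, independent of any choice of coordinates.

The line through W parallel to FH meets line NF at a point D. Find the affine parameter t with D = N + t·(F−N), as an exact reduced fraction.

Set A = (0, 0), F = (1, 0), W = (0, 1), N = (3, 5); any affine frame gives the same invariant.
1. H is the midpoint of AN ⇒ H = (3/2, 5/2)
through W parallel to FH: direction (1/2, 5/2); meets NF at D = (-7/5, -6)
D = N + t·(F−N) with t = 11/5

t = 11/5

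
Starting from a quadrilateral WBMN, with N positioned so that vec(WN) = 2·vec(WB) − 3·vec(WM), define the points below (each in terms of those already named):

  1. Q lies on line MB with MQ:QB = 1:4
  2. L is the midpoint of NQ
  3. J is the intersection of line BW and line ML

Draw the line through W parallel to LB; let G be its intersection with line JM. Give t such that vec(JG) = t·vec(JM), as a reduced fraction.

Set W = (0, 0), B = (1, 0), M = (0, 1), N = (2, -3); any affine frame gives the same invariant.
1. Q lies on line MB with MQ:QB = 1:4 ⇒ Q = (1/5, 4/5)
2. L is the midpoint of NQ ⇒ L = (11/10, -11/10)
3. J is the intersection of line BW and line ML ⇒ J = (11/21, 0)
through W parallel to LB: direction (-1/10, 11/10); meets JM at G = (-11/100, 121/100)
G = J + t·(M−J) with t = 121/100

t = 121/100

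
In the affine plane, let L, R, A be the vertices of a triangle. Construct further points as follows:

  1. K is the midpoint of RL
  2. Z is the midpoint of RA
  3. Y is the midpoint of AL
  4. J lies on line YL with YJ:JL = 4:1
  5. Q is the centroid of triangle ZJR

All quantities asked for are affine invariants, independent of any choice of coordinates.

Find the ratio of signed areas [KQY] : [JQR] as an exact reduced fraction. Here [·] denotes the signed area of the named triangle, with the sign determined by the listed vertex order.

Assign L = (0, 0), R = (1, 0), A = (0, 1) — the answer is frame-independent, so this choice is without loss of generality.
1. K is the midpoint of RL ⇒ K = (1/2, 0)
2. Z is the midpoint of RA ⇒ Z = (1/2, 1/2)
3. Y is the midpoint of AL ⇒ Y = (0, 1/2)
4. J lies on line YL with YJ:JL = 4:1 ⇒ J = (0, 1/10)
5. Q is the centroid of triangle ZJR ⇒ Q = (1/2, 1/5)
2·[KQY] = 1/10, 2·[JQR] = -3/20
[KQY]:[JQR] = 1/10:-3/20 = -2/3

[KQY]:[JQR] = -2/3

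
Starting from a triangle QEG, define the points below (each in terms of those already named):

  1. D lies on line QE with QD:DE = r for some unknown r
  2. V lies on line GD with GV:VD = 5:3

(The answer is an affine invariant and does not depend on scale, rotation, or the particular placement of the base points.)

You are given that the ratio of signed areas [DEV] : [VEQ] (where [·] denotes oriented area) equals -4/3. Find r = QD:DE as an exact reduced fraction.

Work in coordinates with Q = (0, 0), E = (1, 0), G = (0, 1).
1. With QD:DE = r, write λ = r/(r+1) so D = Q + λ·(E−Q); D is affine-linear in λ
2. V lies on line GD with GV:VD = 5:3 ⇒ V is an affine combination of earlier points and hence also affine-linear in λ
Every point depending on D is an affine combination of D and λ-independent points, so each such coordinate is linear in λ; the λ² term in each signed area is a multiple of (E−Q)×(E−Q) = 0, so 2·[DEV] and 2·[VEQ] are each linear in λ. Evaluating at λ=0 and λ=1:
  2·[DEV] = -3/8·λ + 3/8,   2·[VEQ] = -3/8
So [DEV]:[VEQ] = (-3/8·λ + 3/8) / (-3/8). Setting this equal to -4/3:
  -3/8·λ + 3/8 = -4/3·(-3/8)  ⇒  λ = -1/3
Then r = λ/(1−λ) = (-1/3)/(4/3) = -1/4. Check: with r = -1/4, D = (-1/3, 0) and [DEV]:[VEQ] = -4/3 as required.

r = -1/4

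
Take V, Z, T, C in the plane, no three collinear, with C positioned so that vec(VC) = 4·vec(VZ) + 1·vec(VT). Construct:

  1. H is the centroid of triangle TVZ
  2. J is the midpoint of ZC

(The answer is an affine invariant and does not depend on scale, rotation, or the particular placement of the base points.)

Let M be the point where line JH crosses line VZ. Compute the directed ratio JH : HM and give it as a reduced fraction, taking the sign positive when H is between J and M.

JH:HM = 1/2

Assign V = (0, 0), Z = (1, 0), T = (0, 1), C = (4, 1) — the answer is frame-independent, so this choice is without loss of generality.
1. H is the centroid of triangle TVZ ⇒ H = (1/3, 1/3)
2. J is the midpoint of ZC ⇒ J = (5/2, 1/2)
line JH meets VZ at M = (-4, 0)
H = J + t·(M−J) with t = 1/3, so JH:HM = 1/3:2/3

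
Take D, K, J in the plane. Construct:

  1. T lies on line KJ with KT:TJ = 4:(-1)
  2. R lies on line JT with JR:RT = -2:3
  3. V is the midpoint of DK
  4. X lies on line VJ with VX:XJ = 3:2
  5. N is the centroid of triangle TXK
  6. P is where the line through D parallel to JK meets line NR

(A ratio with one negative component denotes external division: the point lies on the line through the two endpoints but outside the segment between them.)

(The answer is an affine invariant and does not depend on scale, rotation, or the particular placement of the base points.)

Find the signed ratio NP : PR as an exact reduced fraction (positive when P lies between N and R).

Work in coordinates with D = (0, 0), K = (1, 0), J = (0, 1).
1. T lies on line KJ with KT:TJ = 4:(-1) ⇒ T = (-1/3, 4/3)
2. R lies on line JT with JR:RT = -2:3 ⇒ R = (2/3, 1/3)
3. V is the midpoint of DK ⇒ V = (1/2, 0)
4. X lies on line VJ with VX:XJ = 3:2 ⇒ X = (1/5, 3/5)
5. N is the centroid of triangle TXK ⇒ N = (13/45, 29/45)
6. P is where the line through D parallel to JK meets line NR ⇒ P = (-5, 5)
P = N + t·(R−N) with t = -14, so NP:PR = t:(1−t) = -14:15

NP:PR = -14/15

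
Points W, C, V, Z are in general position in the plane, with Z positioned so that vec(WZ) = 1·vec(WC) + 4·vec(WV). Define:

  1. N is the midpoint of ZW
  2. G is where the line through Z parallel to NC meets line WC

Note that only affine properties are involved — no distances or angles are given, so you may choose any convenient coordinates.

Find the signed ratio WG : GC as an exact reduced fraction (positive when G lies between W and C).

Assign W = (0, 0), C = (1, 0), V = (0, 1), Z = (1, 4) — the answer is frame-independent, so this choice is without loss of generality.
1. N is the midpoint of ZW ⇒ N = (1/2, 2)
2. G is where the line through Z parallel to NC meets line WC ⇒ G = (2, 0)
G = W + t·(C−W) with t = 2, so WG:GC = t:(1−t) = 2:-1

WG:GC = -2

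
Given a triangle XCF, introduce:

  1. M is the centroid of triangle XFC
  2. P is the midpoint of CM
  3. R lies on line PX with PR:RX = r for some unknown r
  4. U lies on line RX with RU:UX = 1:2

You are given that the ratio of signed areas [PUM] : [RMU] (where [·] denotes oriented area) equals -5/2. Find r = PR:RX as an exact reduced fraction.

r = 1/2

Set X = (0, 0), C = (1, 0), F = (0, 1); any affine frame gives the same invariant.
1. M is the centroid of triangle XFC ⇒ M = (1/3, 1/3)
2. P is the midpoint of CM ⇒ P = (2/3, 1/6)
3. With PR:RX = r, write λ = r/(r+1) so R = P + λ·(X−P); R is affine-linear in λ
4. U lies on line RX with RU:UX = 1:2 ⇒ U is an affine combination of earlier points and hence also affine-linear in λ
Every point depending on R is an affine combination of R and λ-independent points, so each such coordinate is linear in λ; the λ² term in each signed area is a multiple of (X−P)×(X−P) = 0, so 2·[PUM] and 2·[RMU] are each linear in λ. Evaluating at λ=0 and λ=1:
  2·[PUM] = -1/9·λ − 1/18,   2·[RMU] = -1/18·λ + 1/18
So [PUM]:[RMU] = (-1/9·λ − 1/18) / (-1/18·λ + 1/18). Setting this equal to -5/2:
  -1/9·λ − 1/18 = -5/2·(-1/18·λ + 1/18)  ⇒  λ = 1/3
Then r = λ/(1−λ) = (1/3)/(2/3) = 1/2. Check: with r = 1/2, R = (4/9, 1/9) and [PUM]:[RMU] = -5/2 as required.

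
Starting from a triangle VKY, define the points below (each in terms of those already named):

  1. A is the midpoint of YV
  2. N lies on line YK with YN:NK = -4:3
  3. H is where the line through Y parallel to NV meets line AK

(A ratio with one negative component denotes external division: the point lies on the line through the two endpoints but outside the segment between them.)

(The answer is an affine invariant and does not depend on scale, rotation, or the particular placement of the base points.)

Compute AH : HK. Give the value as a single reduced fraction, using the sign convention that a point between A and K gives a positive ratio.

AH:HK = -2

Set V = (0, 0), K = (1, 0), Y = (0, 1); any affine frame gives the same invariant.
1. A is the midpoint of YV ⇒ A = (0, 1/2)
2. N lies on line YK with YN:NK = -4:3 ⇒ N = (4, -3)
3. H is where the line through Y parallel to NV meets line AK ⇒ H = (2, -1/2)
H = A + t·(K−A) with t = 2, so AH:HK = t:(1−t) = 2:-1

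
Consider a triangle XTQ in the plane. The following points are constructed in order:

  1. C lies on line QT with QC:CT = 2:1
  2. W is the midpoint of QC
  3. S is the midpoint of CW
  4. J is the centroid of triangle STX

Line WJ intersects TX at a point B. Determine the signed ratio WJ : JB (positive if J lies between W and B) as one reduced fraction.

WJ:JB = 3

Work in coordinates with X = (0, 0), T = (1, 0), Q = (0, 1).
1. C lies on line QT with QC:CT = 2:1 ⇒ C = (2/3, 1/3)
2. W is the midpoint of QC ⇒ W = (1/3, 2/3)
3. S is the midpoint of CW ⇒ S = (1/2, 1/2)
4. J is the centroid of triangle STX ⇒ J = (1/2, 1/6)
line WJ meets TX at B = (5/9, 0)
J = W + t·(B−W) with t = 3/4, so WJ:JB = 3/4:1/4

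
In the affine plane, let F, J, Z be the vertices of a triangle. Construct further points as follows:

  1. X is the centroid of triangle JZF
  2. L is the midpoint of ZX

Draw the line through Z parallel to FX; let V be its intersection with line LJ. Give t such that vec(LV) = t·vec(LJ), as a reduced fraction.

t = -1/3

Choose coordinates F = (0, 0), J = (1, 0), Z = (0, 1).
1. X is the centroid of triangle JZF ⇒ X = (1/3, 1/3)
2. L is the midpoint of ZX ⇒ L = (1/6, 2/3)
through Z parallel to FX: direction (1/3, 1/3); meets LJ at V = (-1/9, 8/9)
V = L + t·(J−L) with t = -1/3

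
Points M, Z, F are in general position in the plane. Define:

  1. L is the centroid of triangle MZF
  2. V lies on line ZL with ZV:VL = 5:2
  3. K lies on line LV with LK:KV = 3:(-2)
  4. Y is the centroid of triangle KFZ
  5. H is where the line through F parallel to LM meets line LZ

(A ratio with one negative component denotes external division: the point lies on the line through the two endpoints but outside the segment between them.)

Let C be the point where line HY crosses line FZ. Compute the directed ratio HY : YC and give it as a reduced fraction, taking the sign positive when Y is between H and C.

Set M = (0, 0), Z = (1, 0), F = (0, 1); any affine frame gives the same invariant.
1. L is the centroid of triangle MZF ⇒ L = (1/3, 1/3)
2. V lies on line ZL with ZV:VL = 5:2 ⇒ V = (11/21, 5/21)
3. K lies on line LV with LK:KV = 3:(-2) ⇒ K = (19/21, 1/21)
4. Y is the centroid of triangle KFZ ⇒ Y = (40/63, 22/63)
5. H is where the line through F parallel to LM meets line LZ ⇒ H = (-1/3, 2/3)
line HY meets FZ at C = (27/41, 14/41)
Y = H + t·(C−H) with t = 41/42, so HY:YC = 41/42:1/42

HY:YC = 41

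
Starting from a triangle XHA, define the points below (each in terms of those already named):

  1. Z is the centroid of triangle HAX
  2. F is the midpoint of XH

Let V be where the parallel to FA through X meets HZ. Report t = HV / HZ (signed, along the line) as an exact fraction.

t = 2

Work in coordinates with X = (0, 0), H = (1, 0), A = (0, 1).
1. Z is the centroid of triangle HAX ⇒ Z = (1/3, 1/3)
2. F is the midpoint of XH ⇒ F = (1/2, 0)
through X parallel to FA: direction (-1/2, 1); meets HZ at V = (-1/3, 2/3)
V = H + t·(Z−H) with t = 2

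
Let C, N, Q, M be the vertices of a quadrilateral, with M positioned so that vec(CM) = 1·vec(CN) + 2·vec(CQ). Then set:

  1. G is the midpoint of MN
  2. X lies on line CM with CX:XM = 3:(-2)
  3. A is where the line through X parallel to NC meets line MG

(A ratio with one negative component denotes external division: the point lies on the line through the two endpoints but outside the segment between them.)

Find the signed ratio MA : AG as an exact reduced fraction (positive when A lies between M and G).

Work in coordinates with C = (0, 0), N = (1, 0), Q = (0, 1), M = (1, 2).
1. G is the midpoint of MN ⇒ G = (1, 1)
2. X lies on line CM with CX:XM = 3:(-2) ⇒ X = (3, 6)
3. A is where the line through X parallel to NC meets line MG ⇒ A = (1, 6)
A = M + t·(G−M) with t = -4, so MA:AG = t:(1−t) = -4:5

MA:AG = -4/5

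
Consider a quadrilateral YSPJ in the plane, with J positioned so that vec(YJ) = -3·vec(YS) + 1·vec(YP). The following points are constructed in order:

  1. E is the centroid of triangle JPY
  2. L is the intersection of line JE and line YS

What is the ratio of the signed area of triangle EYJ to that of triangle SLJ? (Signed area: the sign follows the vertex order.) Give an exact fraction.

Choose coordinates Y = (0, 0), S = (1, 0), P = (0, 1), J = (-3, 1).
1. E is the centroid of triangle JPY ⇒ E = (-1, 2/3)
2. L is the intersection of line JE and line YS ⇒ L = (3, 0)
2·[EYJ] = -1, 2·[SLJ] = 2
[EYJ]:[SLJ] = -1:2 = -1/2

[EYJ]:[SLJ] = -1/2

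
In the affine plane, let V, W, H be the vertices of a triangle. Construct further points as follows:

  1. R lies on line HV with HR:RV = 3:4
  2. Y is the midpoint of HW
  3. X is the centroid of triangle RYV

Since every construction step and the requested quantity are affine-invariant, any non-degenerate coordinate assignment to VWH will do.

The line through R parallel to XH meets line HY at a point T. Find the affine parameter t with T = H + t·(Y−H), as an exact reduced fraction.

t = -3/10

Set V = (0, 0), W = (1, 0), H = (0, 1); any affine frame gives the same invariant.
1. R lies on line HV with HR:RV = 3:4 ⇒ R = (0, 4/7)
2. Y is the midpoint of HW ⇒ Y = (1/2, 1/2)
3. X is the centroid of triangle RYV ⇒ X = (1/6, 5/14)
through R parallel to XH: direction (-1/6, 9/14); meets HY at T = (-3/20, 23/20)
T = H + t·(Y−H) with t = -3/10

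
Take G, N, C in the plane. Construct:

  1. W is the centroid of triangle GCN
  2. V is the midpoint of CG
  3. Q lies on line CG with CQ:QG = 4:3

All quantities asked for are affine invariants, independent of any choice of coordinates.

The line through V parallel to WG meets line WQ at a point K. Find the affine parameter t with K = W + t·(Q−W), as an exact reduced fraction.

Work in coordinates with G = (0, 0), N = (1, 0), C = (0, 1).
1. W is the centroid of triangle GCN ⇒ W = (1/3, 1/3)
2. V is the midpoint of CG ⇒ V = (0, 1/2)
3. Q lies on line CG with CQ:QG = 4:3 ⇒ Q = (0, 3/7)
through V parallel to WG: direction (-1/3, -1/3); meets WQ at K = (-1/18, 4/9)
K = W + t·(Q−W) with t = 7/6

t = 7/6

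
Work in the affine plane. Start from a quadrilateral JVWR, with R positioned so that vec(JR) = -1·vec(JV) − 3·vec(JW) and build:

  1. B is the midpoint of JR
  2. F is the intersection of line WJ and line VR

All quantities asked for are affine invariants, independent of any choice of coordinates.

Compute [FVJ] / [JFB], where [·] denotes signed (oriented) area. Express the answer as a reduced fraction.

[FVJ]:[JFB] = -2

Assign J = (0, 0), V = (1, 0), W = (0, 1), R = (-1, -3) — the answer is frame-independent, so this choice is without loss of generality.
1. B is the midpoint of JR ⇒ B = (-1/2, -3/2)
2. F is the intersection of line WJ and line VR ⇒ F = (0, -3/2)
2·[FVJ] = 3/2, 2·[JFB] = -3/4
[FVJ]:[JFB] = 3/2:-3/4 = -2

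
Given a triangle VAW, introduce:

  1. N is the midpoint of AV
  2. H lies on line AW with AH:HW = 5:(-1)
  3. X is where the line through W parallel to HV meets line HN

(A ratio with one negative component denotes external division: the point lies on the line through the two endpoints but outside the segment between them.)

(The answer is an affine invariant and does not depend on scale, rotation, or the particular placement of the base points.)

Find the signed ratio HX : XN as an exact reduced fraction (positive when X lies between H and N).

HX:XN = 2/3

Choose coordinates V = (0, 0), A = (1, 0), W = (0, 1).
1. N is the midpoint of AV ⇒ N = (1/2, 0)
2. H lies on line AW with AH:HW = 5:(-1) ⇒ H = (-1/4, 5/4)
3. X is where the line through W parallel to HV meets line HN ⇒ X = (1/20, 3/4)
X = H + t·(N−H) with t = 2/5, so HX:XN = t:(1−t) = 2/5:3/5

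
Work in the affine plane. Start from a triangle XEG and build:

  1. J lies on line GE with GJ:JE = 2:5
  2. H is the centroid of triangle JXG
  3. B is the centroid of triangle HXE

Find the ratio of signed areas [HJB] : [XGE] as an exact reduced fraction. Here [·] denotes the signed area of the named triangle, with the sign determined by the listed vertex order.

Assign X = (0, 0), E = (1, 0), G = (0, 1) — the answer is frame-independent, so this choice is without loss of generality.
1. J lies on line GE with GJ:JE = 2:5 ⇒ J = (2/7, 5/7)
2. H is the centroid of triangle JXG ⇒ H = (2/21, 4/7)
3. B is the centroid of triangle HXE ⇒ B = (23/63, 4/21)
2·[HJB] = -1/9, 2·[XGE] = -1
[HJB]:[XGE] = -1/9:-1 = 1/9

[HJB]:[XGE] = 1/9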